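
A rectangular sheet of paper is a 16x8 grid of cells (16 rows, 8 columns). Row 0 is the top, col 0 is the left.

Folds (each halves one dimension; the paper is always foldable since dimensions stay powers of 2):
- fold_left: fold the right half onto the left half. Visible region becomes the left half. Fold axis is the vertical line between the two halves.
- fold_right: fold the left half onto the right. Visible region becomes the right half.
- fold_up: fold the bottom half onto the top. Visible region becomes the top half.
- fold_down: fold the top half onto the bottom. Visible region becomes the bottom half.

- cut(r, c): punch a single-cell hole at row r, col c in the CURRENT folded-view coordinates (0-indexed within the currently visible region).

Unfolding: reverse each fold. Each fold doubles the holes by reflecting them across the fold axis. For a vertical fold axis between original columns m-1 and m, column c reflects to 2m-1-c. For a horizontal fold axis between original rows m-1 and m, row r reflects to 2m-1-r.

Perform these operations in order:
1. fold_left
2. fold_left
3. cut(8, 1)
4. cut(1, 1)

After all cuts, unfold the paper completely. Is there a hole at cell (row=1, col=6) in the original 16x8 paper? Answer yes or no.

Op 1 fold_left: fold axis v@4; visible region now rows[0,16) x cols[0,4) = 16x4
Op 2 fold_left: fold axis v@2; visible region now rows[0,16) x cols[0,2) = 16x2
Op 3 cut(8, 1): punch at orig (8,1); cuts so far [(8, 1)]; region rows[0,16) x cols[0,2) = 16x2
Op 4 cut(1, 1): punch at orig (1,1); cuts so far [(1, 1), (8, 1)]; region rows[0,16) x cols[0,2) = 16x2
Unfold 1 (reflect across v@2): 4 holes -> [(1, 1), (1, 2), (8, 1), (8, 2)]
Unfold 2 (reflect across v@4): 8 holes -> [(1, 1), (1, 2), (1, 5), (1, 6), (8, 1), (8, 2), (8, 5), (8, 6)]
Holes: [(1, 1), (1, 2), (1, 5), (1, 6), (8, 1), (8, 2), (8, 5), (8, 6)]

Answer: yes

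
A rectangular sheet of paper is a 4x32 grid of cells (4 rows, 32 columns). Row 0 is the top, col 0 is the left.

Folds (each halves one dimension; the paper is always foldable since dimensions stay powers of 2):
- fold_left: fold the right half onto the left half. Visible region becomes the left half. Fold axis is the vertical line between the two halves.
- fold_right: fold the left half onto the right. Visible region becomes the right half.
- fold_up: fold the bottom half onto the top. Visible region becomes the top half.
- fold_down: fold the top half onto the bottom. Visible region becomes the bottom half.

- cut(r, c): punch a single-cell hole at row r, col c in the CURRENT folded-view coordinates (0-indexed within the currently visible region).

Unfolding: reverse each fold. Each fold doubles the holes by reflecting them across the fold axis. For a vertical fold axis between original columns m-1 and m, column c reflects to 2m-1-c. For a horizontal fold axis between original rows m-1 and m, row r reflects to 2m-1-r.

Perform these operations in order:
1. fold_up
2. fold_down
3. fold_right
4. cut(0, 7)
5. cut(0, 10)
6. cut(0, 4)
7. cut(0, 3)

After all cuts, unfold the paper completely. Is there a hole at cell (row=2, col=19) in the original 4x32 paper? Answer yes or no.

Answer: yes

Derivation:
Op 1 fold_up: fold axis h@2; visible region now rows[0,2) x cols[0,32) = 2x32
Op 2 fold_down: fold axis h@1; visible region now rows[1,2) x cols[0,32) = 1x32
Op 3 fold_right: fold axis v@16; visible region now rows[1,2) x cols[16,32) = 1x16
Op 4 cut(0, 7): punch at orig (1,23); cuts so far [(1, 23)]; region rows[1,2) x cols[16,32) = 1x16
Op 5 cut(0, 10): punch at orig (1,26); cuts so far [(1, 23), (1, 26)]; region rows[1,2) x cols[16,32) = 1x16
Op 6 cut(0, 4): punch at orig (1,20); cuts so far [(1, 20), (1, 23), (1, 26)]; region rows[1,2) x cols[16,32) = 1x16
Op 7 cut(0, 3): punch at orig (1,19); cuts so far [(1, 19), (1, 20), (1, 23), (1, 26)]; region rows[1,2) x cols[16,32) = 1x16
Unfold 1 (reflect across v@16): 8 holes -> [(1, 5), (1, 8), (1, 11), (1, 12), (1, 19), (1, 20), (1, 23), (1, 26)]
Unfold 2 (reflect across h@1): 16 holes -> [(0, 5), (0, 8), (0, 11), (0, 12), (0, 19), (0, 20), (0, 23), (0, 26), (1, 5), (1, 8), (1, 11), (1, 12), (1, 19), (1, 20), (1, 23), (1, 26)]
Unfold 3 (reflect across h@2): 32 holes -> [(0, 5), (0, 8), (0, 11), (0, 12), (0, 19), (0, 20), (0, 23), (0, 26), (1, 5), (1, 8), (1, 11), (1, 12), (1, 19), (1, 20), (1, 23), (1, 26), (2, 5), (2, 8), (2, 11), (2, 12), (2, 19), (2, 20), (2, 23), (2, 26), (3, 5), (3, 8), (3, 11), (3, 12), (3, 19), (3, 20), (3, 23), (3, 26)]
Holes: [(0, 5), (0, 8), (0, 11), (0, 12), (0, 19), (0, 20), (0, 23), (0, 26), (1, 5), (1, 8), (1, 11), (1, 12), (1, 19), (1, 20), (1, 23), (1, 26), (2, 5), (2, 8), (2, 11), (2, 12), (2, 19), (2, 20), (2, 23), (2, 26), (3, 5), (3, 8), (3, 11), (3, 12), (3, 19), (3, 20), (3, 23), (3, 26)]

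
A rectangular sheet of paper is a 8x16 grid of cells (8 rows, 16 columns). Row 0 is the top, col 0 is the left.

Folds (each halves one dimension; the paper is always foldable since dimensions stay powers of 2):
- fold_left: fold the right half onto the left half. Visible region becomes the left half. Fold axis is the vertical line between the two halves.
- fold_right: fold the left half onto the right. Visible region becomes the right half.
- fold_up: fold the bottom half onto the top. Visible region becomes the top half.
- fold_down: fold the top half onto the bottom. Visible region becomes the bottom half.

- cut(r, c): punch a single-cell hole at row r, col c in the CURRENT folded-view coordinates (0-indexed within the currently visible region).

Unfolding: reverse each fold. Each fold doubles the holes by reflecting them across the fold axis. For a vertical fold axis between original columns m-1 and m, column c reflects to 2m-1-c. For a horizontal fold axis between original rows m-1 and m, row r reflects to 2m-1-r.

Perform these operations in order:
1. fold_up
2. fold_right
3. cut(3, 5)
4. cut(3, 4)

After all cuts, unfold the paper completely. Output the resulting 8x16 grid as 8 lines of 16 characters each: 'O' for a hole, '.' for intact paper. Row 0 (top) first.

Answer: ................
................
................
..OO........OO..
..OO........OO..
................
................
................

Derivation:
Op 1 fold_up: fold axis h@4; visible region now rows[0,4) x cols[0,16) = 4x16
Op 2 fold_right: fold axis v@8; visible region now rows[0,4) x cols[8,16) = 4x8
Op 3 cut(3, 5): punch at orig (3,13); cuts so far [(3, 13)]; region rows[0,4) x cols[8,16) = 4x8
Op 4 cut(3, 4): punch at orig (3,12); cuts so far [(3, 12), (3, 13)]; region rows[0,4) x cols[8,16) = 4x8
Unfold 1 (reflect across v@8): 4 holes -> [(3, 2), (3, 3), (3, 12), (3, 13)]
Unfold 2 (reflect across h@4): 8 holes -> [(3, 2), (3, 3), (3, 12), (3, 13), (4, 2), (4, 3), (4, 12), (4, 13)]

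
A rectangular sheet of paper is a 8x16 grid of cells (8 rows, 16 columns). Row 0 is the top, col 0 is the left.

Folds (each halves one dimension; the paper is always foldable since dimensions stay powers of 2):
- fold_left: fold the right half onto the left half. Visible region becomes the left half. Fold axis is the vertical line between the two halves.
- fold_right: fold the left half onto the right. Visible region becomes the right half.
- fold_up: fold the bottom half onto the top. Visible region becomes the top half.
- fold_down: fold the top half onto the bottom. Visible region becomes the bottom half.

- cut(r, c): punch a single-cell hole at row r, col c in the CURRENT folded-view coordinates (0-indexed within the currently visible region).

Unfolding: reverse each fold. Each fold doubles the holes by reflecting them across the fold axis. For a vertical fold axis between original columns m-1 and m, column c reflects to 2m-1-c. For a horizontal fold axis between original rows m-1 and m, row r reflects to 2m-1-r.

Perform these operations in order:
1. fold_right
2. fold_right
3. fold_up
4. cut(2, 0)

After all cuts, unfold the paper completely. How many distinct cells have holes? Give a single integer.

Answer: 8

Derivation:
Op 1 fold_right: fold axis v@8; visible region now rows[0,8) x cols[8,16) = 8x8
Op 2 fold_right: fold axis v@12; visible region now rows[0,8) x cols[12,16) = 8x4
Op 3 fold_up: fold axis h@4; visible region now rows[0,4) x cols[12,16) = 4x4
Op 4 cut(2, 0): punch at orig (2,12); cuts so far [(2, 12)]; region rows[0,4) x cols[12,16) = 4x4
Unfold 1 (reflect across h@4): 2 holes -> [(2, 12), (5, 12)]
Unfold 2 (reflect across v@12): 4 holes -> [(2, 11), (2, 12), (5, 11), (5, 12)]
Unfold 3 (reflect across v@8): 8 holes -> [(2, 3), (2, 4), (2, 11), (2, 12), (5, 3), (5, 4), (5, 11), (5, 12)]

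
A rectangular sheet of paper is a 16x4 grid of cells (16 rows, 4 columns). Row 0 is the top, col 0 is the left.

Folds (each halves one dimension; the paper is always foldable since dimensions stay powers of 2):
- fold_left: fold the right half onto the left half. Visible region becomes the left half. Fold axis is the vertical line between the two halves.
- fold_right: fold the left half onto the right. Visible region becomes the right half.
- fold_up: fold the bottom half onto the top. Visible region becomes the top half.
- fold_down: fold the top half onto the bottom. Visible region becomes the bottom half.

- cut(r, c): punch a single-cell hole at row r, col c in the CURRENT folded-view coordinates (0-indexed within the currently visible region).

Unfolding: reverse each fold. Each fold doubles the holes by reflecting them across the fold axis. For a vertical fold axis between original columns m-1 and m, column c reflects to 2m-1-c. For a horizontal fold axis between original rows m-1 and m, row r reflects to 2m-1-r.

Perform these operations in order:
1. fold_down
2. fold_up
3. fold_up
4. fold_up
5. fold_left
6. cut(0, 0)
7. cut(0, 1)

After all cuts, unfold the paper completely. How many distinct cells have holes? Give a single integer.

Answer: 64

Derivation:
Op 1 fold_down: fold axis h@8; visible region now rows[8,16) x cols[0,4) = 8x4
Op 2 fold_up: fold axis h@12; visible region now rows[8,12) x cols[0,4) = 4x4
Op 3 fold_up: fold axis h@10; visible region now rows[8,10) x cols[0,4) = 2x4
Op 4 fold_up: fold axis h@9; visible region now rows[8,9) x cols[0,4) = 1x4
Op 5 fold_left: fold axis v@2; visible region now rows[8,9) x cols[0,2) = 1x2
Op 6 cut(0, 0): punch at orig (8,0); cuts so far [(8, 0)]; region rows[8,9) x cols[0,2) = 1x2
Op 7 cut(0, 1): punch at orig (8,1); cuts so far [(8, 0), (8, 1)]; region rows[8,9) x cols[0,2) = 1x2
Unfold 1 (reflect across v@2): 4 holes -> [(8, 0), (8, 1), (8, 2), (8, 3)]
Unfold 2 (reflect across h@9): 8 holes -> [(8, 0), (8, 1), (8, 2), (8, 3), (9, 0), (9, 1), (9, 2), (9, 3)]
Unfold 3 (reflect across h@10): 16 holes -> [(8, 0), (8, 1), (8, 2), (8, 3), (9, 0), (9, 1), (9, 2), (9, 3), (10, 0), (10, 1), (10, 2), (10, 3), (11, 0), (11, 1), (11, 2), (11, 3)]
Unfold 4 (reflect across h@12): 32 holes -> [(8, 0), (8, 1), (8, 2), (8, 3), (9, 0), (9, 1), (9, 2), (9, 3), (10, 0), (10, 1), (10, 2), (10, 3), (11, 0), (11, 1), (11, 2), (11, 3), (12, 0), (12, 1), (12, 2), (12, 3), (13, 0), (13, 1), (13, 2), (13, 3), (14, 0), (14, 1), (14, 2), (14, 3), (15, 0), (15, 1), (15, 2), (15, 3)]
Unfold 5 (reflect across h@8): 64 holes -> [(0, 0), (0, 1), (0, 2), (0, 3), (1, 0), (1, 1), (1, 2), (1, 3), (2, 0), (2, 1), (2, 2), (2, 3), (3, 0), (3, 1), (3, 2), (3, 3), (4, 0), (4, 1), (4, 2), (4, 3), (5, 0), (5, 1), (5, 2), (5, 3), (6, 0), (6, 1), (6, 2), (6, 3), (7, 0), (7, 1), (7, 2), (7, 3), (8, 0), (8, 1), (8, 2), (8, 3), (9, 0), (9, 1), (9, 2), (9, 3), (10, 0), (10, 1), (10, 2), (10, 3), (11, 0), (11, 1), (11, 2), (11, 3), (12, 0), (12, 1), (12, 2), (12, 3), (13, 0), (13, 1), (13, 2), (13, 3), (14, 0), (14, 1), (14, 2), (14, 3), (15, 0), (15, 1), (15, 2), (15, 3)]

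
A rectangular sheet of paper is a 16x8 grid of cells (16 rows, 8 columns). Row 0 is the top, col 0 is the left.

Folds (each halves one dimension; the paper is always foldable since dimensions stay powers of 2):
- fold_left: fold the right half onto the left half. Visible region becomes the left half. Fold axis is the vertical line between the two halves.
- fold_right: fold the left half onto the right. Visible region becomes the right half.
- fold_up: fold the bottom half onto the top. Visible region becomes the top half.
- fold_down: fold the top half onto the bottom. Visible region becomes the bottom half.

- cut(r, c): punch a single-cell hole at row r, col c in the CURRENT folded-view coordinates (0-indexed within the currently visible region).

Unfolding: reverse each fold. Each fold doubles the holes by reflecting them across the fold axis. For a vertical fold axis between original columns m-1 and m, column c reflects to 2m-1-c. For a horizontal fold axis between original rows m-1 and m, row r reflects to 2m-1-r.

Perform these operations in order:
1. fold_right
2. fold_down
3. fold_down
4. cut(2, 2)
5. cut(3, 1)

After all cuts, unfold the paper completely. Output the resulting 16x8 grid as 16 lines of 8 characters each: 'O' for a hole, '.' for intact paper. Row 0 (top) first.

Op 1 fold_right: fold axis v@4; visible region now rows[0,16) x cols[4,8) = 16x4
Op 2 fold_down: fold axis h@8; visible region now rows[8,16) x cols[4,8) = 8x4
Op 3 fold_down: fold axis h@12; visible region now rows[12,16) x cols[4,8) = 4x4
Op 4 cut(2, 2): punch at orig (14,6); cuts so far [(14, 6)]; region rows[12,16) x cols[4,8) = 4x4
Op 5 cut(3, 1): punch at orig (15,5); cuts so far [(14, 6), (15, 5)]; region rows[12,16) x cols[4,8) = 4x4
Unfold 1 (reflect across h@12): 4 holes -> [(8, 5), (9, 6), (14, 6), (15, 5)]
Unfold 2 (reflect across h@8): 8 holes -> [(0, 5), (1, 6), (6, 6), (7, 5), (8, 5), (9, 6), (14, 6), (15, 5)]
Unfold 3 (reflect across v@4): 16 holes -> [(0, 2), (0, 5), (1, 1), (1, 6), (6, 1), (6, 6), (7, 2), (7, 5), (8, 2), (8, 5), (9, 1), (9, 6), (14, 1), (14, 6), (15, 2), (15, 5)]

Answer: ..O..O..
.O....O.
........
........
........
........
.O....O.
..O..O..
..O..O..
.O....O.
........
........
........
........
.O....O.
..O..O..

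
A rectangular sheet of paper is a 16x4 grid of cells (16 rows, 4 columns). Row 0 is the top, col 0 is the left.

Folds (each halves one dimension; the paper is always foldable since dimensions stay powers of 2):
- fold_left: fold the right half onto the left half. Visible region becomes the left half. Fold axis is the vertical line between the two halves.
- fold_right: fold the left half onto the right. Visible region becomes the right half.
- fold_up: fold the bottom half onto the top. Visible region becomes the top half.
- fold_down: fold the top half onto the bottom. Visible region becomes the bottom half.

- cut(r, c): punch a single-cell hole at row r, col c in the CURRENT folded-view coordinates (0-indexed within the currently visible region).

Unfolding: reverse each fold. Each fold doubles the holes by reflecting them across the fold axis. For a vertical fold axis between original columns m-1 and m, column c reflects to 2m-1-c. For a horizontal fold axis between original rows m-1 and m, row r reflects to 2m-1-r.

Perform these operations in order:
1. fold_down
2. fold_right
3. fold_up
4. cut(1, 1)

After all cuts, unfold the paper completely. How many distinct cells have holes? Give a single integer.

Answer: 8

Derivation:
Op 1 fold_down: fold axis h@8; visible region now rows[8,16) x cols[0,4) = 8x4
Op 2 fold_right: fold axis v@2; visible region now rows[8,16) x cols[2,4) = 8x2
Op 3 fold_up: fold axis h@12; visible region now rows[8,12) x cols[2,4) = 4x2
Op 4 cut(1, 1): punch at orig (9,3); cuts so far [(9, 3)]; region rows[8,12) x cols[2,4) = 4x2
Unfold 1 (reflect across h@12): 2 holes -> [(9, 3), (14, 3)]
Unfold 2 (reflect across v@2): 4 holes -> [(9, 0), (9, 3), (14, 0), (14, 3)]
Unfold 3 (reflect across h@8): 8 holes -> [(1, 0), (1, 3), (6, 0), (6, 3), (9, 0), (9, 3), (14, 0), (14, 3)]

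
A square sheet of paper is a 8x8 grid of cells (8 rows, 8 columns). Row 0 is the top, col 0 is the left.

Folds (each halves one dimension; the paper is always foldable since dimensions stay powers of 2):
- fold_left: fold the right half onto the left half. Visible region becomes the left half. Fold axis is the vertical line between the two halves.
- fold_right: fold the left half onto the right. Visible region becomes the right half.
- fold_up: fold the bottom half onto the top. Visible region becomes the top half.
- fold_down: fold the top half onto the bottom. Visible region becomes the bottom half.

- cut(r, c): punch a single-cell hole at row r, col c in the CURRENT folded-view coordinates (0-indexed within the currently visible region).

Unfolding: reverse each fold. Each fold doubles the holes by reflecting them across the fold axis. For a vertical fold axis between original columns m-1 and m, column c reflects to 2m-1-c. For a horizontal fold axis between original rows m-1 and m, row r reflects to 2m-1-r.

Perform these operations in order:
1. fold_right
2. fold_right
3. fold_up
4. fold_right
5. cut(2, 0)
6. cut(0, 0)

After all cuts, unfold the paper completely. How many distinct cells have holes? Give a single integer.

Answer: 32

Derivation:
Op 1 fold_right: fold axis v@4; visible region now rows[0,8) x cols[4,8) = 8x4
Op 2 fold_right: fold axis v@6; visible region now rows[0,8) x cols[6,8) = 8x2
Op 3 fold_up: fold axis h@4; visible region now rows[0,4) x cols[6,8) = 4x2
Op 4 fold_right: fold axis v@7; visible region now rows[0,4) x cols[7,8) = 4x1
Op 5 cut(2, 0): punch at orig (2,7); cuts so far [(2, 7)]; region rows[0,4) x cols[7,8) = 4x1
Op 6 cut(0, 0): punch at orig (0,7); cuts so far [(0, 7), (2, 7)]; region rows[0,4) x cols[7,8) = 4x1
Unfold 1 (reflect across v@7): 4 holes -> [(0, 6), (0, 7), (2, 6), (2, 7)]
Unfold 2 (reflect across h@4): 8 holes -> [(0, 6), (0, 7), (2, 6), (2, 7), (5, 6), (5, 7), (7, 6), (7, 7)]
Unfold 3 (reflect across v@6): 16 holes -> [(0, 4), (0, 5), (0, 6), (0, 7), (2, 4), (2, 5), (2, 6), (2, 7), (5, 4), (5, 5), (5, 6), (5, 7), (7, 4), (7, 5), (7, 6), (7, 7)]
Unfold 4 (reflect across v@4): 32 holes -> [(0, 0), (0, 1), (0, 2), (0, 3), (0, 4), (0, 5), (0, 6), (0, 7), (2, 0), (2, 1), (2, 2), (2, 3), (2, 4), (2, 5), (2, 6), (2, 7), (5, 0), (5, 1), (5, 2), (5, 3), (5, 4), (5, 5), (5, 6), (5, 7), (7, 0), (7, 1), (7, 2), (7, 3), (7, 4), (7, 5), (7, 6), (7, 7)]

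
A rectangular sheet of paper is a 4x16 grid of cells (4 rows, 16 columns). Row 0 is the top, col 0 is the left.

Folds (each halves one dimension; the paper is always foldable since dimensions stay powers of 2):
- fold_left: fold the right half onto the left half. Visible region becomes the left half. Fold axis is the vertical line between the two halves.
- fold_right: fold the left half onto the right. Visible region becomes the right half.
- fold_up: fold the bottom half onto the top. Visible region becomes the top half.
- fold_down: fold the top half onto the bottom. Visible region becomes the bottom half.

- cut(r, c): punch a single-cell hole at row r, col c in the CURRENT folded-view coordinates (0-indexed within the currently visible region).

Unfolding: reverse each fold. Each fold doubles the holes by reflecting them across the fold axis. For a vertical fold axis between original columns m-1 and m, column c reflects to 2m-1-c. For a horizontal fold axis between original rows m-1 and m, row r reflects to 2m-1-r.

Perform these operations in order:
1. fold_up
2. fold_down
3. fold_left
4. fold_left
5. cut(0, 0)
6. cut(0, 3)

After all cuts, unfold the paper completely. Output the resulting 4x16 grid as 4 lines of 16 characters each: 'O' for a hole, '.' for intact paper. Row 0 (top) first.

Op 1 fold_up: fold axis h@2; visible region now rows[0,2) x cols[0,16) = 2x16
Op 2 fold_down: fold axis h@1; visible region now rows[1,2) x cols[0,16) = 1x16
Op 3 fold_left: fold axis v@8; visible region now rows[1,2) x cols[0,8) = 1x8
Op 4 fold_left: fold axis v@4; visible region now rows[1,2) x cols[0,4) = 1x4
Op 5 cut(0, 0): punch at orig (1,0); cuts so far [(1, 0)]; region rows[1,2) x cols[0,4) = 1x4
Op 6 cut(0, 3): punch at orig (1,3); cuts so far [(1, 0), (1, 3)]; region rows[1,2) x cols[0,4) = 1x4
Unfold 1 (reflect across v@4): 4 holes -> [(1, 0), (1, 3), (1, 4), (1, 7)]
Unfold 2 (reflect across v@8): 8 holes -> [(1, 0), (1, 3), (1, 4), (1, 7), (1, 8), (1, 11), (1, 12), (1, 15)]
Unfold 3 (reflect across h@1): 16 holes -> [(0, 0), (0, 3), (0, 4), (0, 7), (0, 8), (0, 11), (0, 12), (0, 15), (1, 0), (1, 3), (1, 4), (1, 7), (1, 8), (1, 11), (1, 12), (1, 15)]
Unfold 4 (reflect across h@2): 32 holes -> [(0, 0), (0, 3), (0, 4), (0, 7), (0, 8), (0, 11), (0, 12), (0, 15), (1, 0), (1, 3), (1, 4), (1, 7), (1, 8), (1, 11), (1, 12), (1, 15), (2, 0), (2, 3), (2, 4), (2, 7), (2, 8), (2, 11), (2, 12), (2, 15), (3, 0), (3, 3), (3, 4), (3, 7), (3, 8), (3, 11), (3, 12), (3, 15)]

Answer: O..OO..OO..OO..O
O..OO..OO..OO..O
O..OO..OO..OO..O
O..OO..OO..OO..O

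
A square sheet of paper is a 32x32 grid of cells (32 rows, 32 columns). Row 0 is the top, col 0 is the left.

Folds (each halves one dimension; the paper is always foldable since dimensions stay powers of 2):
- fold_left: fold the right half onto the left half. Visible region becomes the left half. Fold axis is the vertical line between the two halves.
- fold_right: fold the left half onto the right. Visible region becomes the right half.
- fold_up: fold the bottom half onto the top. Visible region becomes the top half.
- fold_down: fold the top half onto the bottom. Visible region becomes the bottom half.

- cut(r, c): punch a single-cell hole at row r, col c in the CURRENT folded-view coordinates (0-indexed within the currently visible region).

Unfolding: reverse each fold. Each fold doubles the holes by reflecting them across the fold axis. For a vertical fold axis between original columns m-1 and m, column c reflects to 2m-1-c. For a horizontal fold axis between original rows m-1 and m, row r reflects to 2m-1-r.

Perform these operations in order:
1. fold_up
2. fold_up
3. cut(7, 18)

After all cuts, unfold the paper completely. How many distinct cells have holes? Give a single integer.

Op 1 fold_up: fold axis h@16; visible region now rows[0,16) x cols[0,32) = 16x32
Op 2 fold_up: fold axis h@8; visible region now rows[0,8) x cols[0,32) = 8x32
Op 3 cut(7, 18): punch at orig (7,18); cuts so far [(7, 18)]; region rows[0,8) x cols[0,32) = 8x32
Unfold 1 (reflect across h@8): 2 holes -> [(7, 18), (8, 18)]
Unfold 2 (reflect across h@16): 4 holes -> [(7, 18), (8, 18), (23, 18), (24, 18)]

Answer: 4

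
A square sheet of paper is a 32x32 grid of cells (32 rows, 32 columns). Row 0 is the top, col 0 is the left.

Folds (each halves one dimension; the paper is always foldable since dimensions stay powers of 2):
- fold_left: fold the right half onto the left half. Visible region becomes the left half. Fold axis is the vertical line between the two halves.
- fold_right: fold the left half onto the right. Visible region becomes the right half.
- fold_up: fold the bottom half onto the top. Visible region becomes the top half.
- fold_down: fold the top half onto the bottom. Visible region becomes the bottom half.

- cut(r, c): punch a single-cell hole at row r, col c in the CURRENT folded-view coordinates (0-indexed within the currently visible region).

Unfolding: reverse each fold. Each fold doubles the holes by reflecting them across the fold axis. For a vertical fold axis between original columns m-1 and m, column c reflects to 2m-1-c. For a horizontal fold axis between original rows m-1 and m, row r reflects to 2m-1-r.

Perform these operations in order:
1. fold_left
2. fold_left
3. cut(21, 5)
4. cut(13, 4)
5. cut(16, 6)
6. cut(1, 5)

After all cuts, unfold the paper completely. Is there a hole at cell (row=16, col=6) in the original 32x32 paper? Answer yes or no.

Answer: yes

Derivation:
Op 1 fold_left: fold axis v@16; visible region now rows[0,32) x cols[0,16) = 32x16
Op 2 fold_left: fold axis v@8; visible region now rows[0,32) x cols[0,8) = 32x8
Op 3 cut(21, 5): punch at orig (21,5); cuts so far [(21, 5)]; region rows[0,32) x cols[0,8) = 32x8
Op 4 cut(13, 4): punch at orig (13,4); cuts so far [(13, 4), (21, 5)]; region rows[0,32) x cols[0,8) = 32x8
Op 5 cut(16, 6): punch at orig (16,6); cuts so far [(13, 4), (16, 6), (21, 5)]; region rows[0,32) x cols[0,8) = 32x8
Op 6 cut(1, 5): punch at orig (1,5); cuts so far [(1, 5), (13, 4), (16, 6), (21, 5)]; region rows[0,32) x cols[0,8) = 32x8
Unfold 1 (reflect across v@8): 8 holes -> [(1, 5), (1, 10), (13, 4), (13, 11), (16, 6), (16, 9), (21, 5), (21, 10)]
Unfold 2 (reflect across v@16): 16 holes -> [(1, 5), (1, 10), (1, 21), (1, 26), (13, 4), (13, 11), (13, 20), (13, 27), (16, 6), (16, 9), (16, 22), (16, 25), (21, 5), (21, 10), (21, 21), (21, 26)]
Holes: [(1, 5), (1, 10), (1, 21), (1, 26), (13, 4), (13, 11), (13, 20), (13, 27), (16, 6), (16, 9), (16, 22), (16, 25), (21, 5), (21, 10), (21, 21), (21, 26)]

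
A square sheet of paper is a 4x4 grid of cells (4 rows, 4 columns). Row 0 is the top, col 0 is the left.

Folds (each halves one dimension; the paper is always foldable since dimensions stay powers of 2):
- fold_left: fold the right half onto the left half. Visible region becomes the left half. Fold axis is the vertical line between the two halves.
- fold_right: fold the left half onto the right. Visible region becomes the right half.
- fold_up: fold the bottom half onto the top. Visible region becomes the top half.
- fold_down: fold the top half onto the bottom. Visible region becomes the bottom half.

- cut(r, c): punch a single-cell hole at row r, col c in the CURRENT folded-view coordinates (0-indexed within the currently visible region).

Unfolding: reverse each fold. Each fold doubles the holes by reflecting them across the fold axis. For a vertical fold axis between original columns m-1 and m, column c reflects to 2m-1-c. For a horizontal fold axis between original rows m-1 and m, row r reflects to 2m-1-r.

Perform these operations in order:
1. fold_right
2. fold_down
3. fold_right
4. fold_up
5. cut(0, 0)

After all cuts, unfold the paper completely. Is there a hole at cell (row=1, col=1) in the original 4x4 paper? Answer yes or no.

Answer: yes

Derivation:
Op 1 fold_right: fold axis v@2; visible region now rows[0,4) x cols[2,4) = 4x2
Op 2 fold_down: fold axis h@2; visible region now rows[2,4) x cols[2,4) = 2x2
Op 3 fold_right: fold axis v@3; visible region now rows[2,4) x cols[3,4) = 2x1
Op 4 fold_up: fold axis h@3; visible region now rows[2,3) x cols[3,4) = 1x1
Op 5 cut(0, 0): punch at orig (2,3); cuts so far [(2, 3)]; region rows[2,3) x cols[3,4) = 1x1
Unfold 1 (reflect across h@3): 2 holes -> [(2, 3), (3, 3)]
Unfold 2 (reflect across v@3): 4 holes -> [(2, 2), (2, 3), (3, 2), (3, 3)]
Unfold 3 (reflect across h@2): 8 holes -> [(0, 2), (0, 3), (1, 2), (1, 3), (2, 2), (2, 3), (3, 2), (3, 3)]
Unfold 4 (reflect across v@2): 16 holes -> [(0, 0), (0, 1), (0, 2), (0, 3), (1, 0), (1, 1), (1, 2), (1, 3), (2, 0), (2, 1), (2, 2), (2, 3), (3, 0), (3, 1), (3, 2), (3, 3)]
Holes: [(0, 0), (0, 1), (0, 2), (0, 3), (1, 0), (1, 1), (1, 2), (1, 3), (2, 0), (2, 1), (2, 2), (2, 3), (3, 0), (3, 1), (3, 2), (3, 3)]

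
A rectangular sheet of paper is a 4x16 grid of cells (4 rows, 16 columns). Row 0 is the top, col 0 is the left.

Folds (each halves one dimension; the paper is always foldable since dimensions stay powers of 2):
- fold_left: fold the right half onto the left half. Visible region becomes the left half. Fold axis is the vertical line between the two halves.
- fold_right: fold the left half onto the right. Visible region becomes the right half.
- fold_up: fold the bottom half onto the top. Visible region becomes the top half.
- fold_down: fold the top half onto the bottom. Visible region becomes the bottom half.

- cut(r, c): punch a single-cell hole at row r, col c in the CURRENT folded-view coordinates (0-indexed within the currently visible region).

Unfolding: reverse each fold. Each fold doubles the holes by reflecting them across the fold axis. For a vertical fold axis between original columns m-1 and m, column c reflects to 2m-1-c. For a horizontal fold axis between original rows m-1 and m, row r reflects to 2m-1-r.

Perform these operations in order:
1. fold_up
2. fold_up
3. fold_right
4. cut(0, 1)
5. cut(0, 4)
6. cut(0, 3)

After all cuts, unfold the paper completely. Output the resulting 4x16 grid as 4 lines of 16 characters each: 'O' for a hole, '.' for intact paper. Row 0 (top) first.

Answer: ...OO.O..O.OO...
...OO.O..O.OO...
...OO.O..O.OO...
...OO.O..O.OO...

Derivation:
Op 1 fold_up: fold axis h@2; visible region now rows[0,2) x cols[0,16) = 2x16
Op 2 fold_up: fold axis h@1; visible region now rows[0,1) x cols[0,16) = 1x16
Op 3 fold_right: fold axis v@8; visible region now rows[0,1) x cols[8,16) = 1x8
Op 4 cut(0, 1): punch at orig (0,9); cuts so far [(0, 9)]; region rows[0,1) x cols[8,16) = 1x8
Op 5 cut(0, 4): punch at orig (0,12); cuts so far [(0, 9), (0, 12)]; region rows[0,1) x cols[8,16) = 1x8
Op 6 cut(0, 3): punch at orig (0,11); cuts so far [(0, 9), (0, 11), (0, 12)]; region rows[0,1) x cols[8,16) = 1x8
Unfold 1 (reflect across v@8): 6 holes -> [(0, 3), (0, 4), (0, 6), (0, 9), (0, 11), (0, 12)]
Unfold 2 (reflect across h@1): 12 holes -> [(0, 3), (0, 4), (0, 6), (0, 9), (0, 11), (0, 12), (1, 3), (1, 4), (1, 6), (1, 9), (1, 11), (1, 12)]
Unfold 3 (reflect across h@2): 24 holes -> [(0, 3), (0, 4), (0, 6), (0, 9), (0, 11), (0, 12), (1, 3), (1, 4), (1, 6), (1, 9), (1, 11), (1, 12), (2, 3), (2, 4), (2, 6), (2, 9), (2, 11), (2, 12), (3, 3), (3, 4), (3, 6), (3, 9), (3, 11), (3, 12)]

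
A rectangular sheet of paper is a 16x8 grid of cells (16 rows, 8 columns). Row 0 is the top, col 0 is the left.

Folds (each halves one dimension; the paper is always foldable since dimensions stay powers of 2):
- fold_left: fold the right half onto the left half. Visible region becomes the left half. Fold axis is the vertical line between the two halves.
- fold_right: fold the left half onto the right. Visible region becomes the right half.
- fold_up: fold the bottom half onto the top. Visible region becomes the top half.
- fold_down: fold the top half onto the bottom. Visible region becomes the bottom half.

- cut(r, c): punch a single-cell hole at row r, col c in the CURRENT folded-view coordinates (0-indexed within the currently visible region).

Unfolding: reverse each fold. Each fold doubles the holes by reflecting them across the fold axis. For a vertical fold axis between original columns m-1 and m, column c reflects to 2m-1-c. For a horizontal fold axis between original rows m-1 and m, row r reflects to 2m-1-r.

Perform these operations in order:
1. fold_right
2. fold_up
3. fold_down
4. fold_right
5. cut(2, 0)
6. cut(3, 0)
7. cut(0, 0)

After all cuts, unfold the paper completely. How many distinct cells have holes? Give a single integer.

Op 1 fold_right: fold axis v@4; visible region now rows[0,16) x cols[4,8) = 16x4
Op 2 fold_up: fold axis h@8; visible region now rows[0,8) x cols[4,8) = 8x4
Op 3 fold_down: fold axis h@4; visible region now rows[4,8) x cols[4,8) = 4x4
Op 4 fold_right: fold axis v@6; visible region now rows[4,8) x cols[6,8) = 4x2
Op 5 cut(2, 0): punch at orig (6,6); cuts so far [(6, 6)]; region rows[4,8) x cols[6,8) = 4x2
Op 6 cut(3, 0): punch at orig (7,6); cuts so far [(6, 6), (7, 6)]; region rows[4,8) x cols[6,8) = 4x2
Op 7 cut(0, 0): punch at orig (4,6); cuts so far [(4, 6), (6, 6), (7, 6)]; region rows[4,8) x cols[6,8) = 4x2
Unfold 1 (reflect across v@6): 6 holes -> [(4, 5), (4, 6), (6, 5), (6, 6), (7, 5), (7, 6)]
Unfold 2 (reflect across h@4): 12 holes -> [(0, 5), (0, 6), (1, 5), (1, 6), (3, 5), (3, 6), (4, 5), (4, 6), (6, 5), (6, 6), (7, 5), (7, 6)]
Unfold 3 (reflect across h@8): 24 holes -> [(0, 5), (0, 6), (1, 5), (1, 6), (3, 5), (3, 6), (4, 5), (4, 6), (6, 5), (6, 6), (7, 5), (7, 6), (8, 5), (8, 6), (9, 5), (9, 6), (11, 5), (11, 6), (12, 5), (12, 6), (14, 5), (14, 6), (15, 5), (15, 6)]
Unfold 4 (reflect across v@4): 48 holes -> [(0, 1), (0, 2), (0, 5), (0, 6), (1, 1), (1, 2), (1, 5), (1, 6), (3, 1), (3, 2), (3, 5), (3, 6), (4, 1), (4, 2), (4, 5), (4, 6), (6, 1), (6, 2), (6, 5), (6, 6), (7, 1), (7, 2), (7, 5), (7, 6), (8, 1), (8, 2), (8, 5), (8, 6), (9, 1), (9, 2), (9, 5), (9, 6), (11, 1), (11, 2), (11, 5), (11, 6), (12, 1), (12, 2), (12, 5), (12, 6), (14, 1), (14, 2), (14, 5), (14, 6), (15, 1), (15, 2), (15, 5), (15, 6)]

Answer: 48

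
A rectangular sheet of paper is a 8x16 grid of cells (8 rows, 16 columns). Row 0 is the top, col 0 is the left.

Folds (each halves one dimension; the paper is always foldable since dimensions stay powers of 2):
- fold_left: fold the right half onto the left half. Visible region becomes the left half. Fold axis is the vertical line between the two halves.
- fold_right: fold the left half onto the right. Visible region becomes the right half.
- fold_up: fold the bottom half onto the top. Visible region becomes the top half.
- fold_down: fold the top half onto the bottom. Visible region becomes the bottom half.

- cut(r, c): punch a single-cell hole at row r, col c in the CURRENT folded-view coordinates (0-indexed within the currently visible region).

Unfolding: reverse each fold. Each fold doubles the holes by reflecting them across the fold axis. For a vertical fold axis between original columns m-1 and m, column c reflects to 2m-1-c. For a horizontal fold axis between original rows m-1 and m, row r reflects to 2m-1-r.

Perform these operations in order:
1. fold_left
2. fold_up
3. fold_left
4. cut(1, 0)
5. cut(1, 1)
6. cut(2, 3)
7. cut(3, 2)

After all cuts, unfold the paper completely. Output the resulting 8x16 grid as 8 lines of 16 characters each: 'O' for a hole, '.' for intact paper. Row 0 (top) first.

Op 1 fold_left: fold axis v@8; visible region now rows[0,8) x cols[0,8) = 8x8
Op 2 fold_up: fold axis h@4; visible region now rows[0,4) x cols[0,8) = 4x8
Op 3 fold_left: fold axis v@4; visible region now rows[0,4) x cols[0,4) = 4x4
Op 4 cut(1, 0): punch at orig (1,0); cuts so far [(1, 0)]; region rows[0,4) x cols[0,4) = 4x4
Op 5 cut(1, 1): punch at orig (1,1); cuts so far [(1, 0), (1, 1)]; region rows[0,4) x cols[0,4) = 4x4
Op 6 cut(2, 3): punch at orig (2,3); cuts so far [(1, 0), (1, 1), (2, 3)]; region rows[0,4) x cols[0,4) = 4x4
Op 7 cut(3, 2): punch at orig (3,2); cuts so far [(1, 0), (1, 1), (2, 3), (3, 2)]; region rows[0,4) x cols[0,4) = 4x4
Unfold 1 (reflect across v@4): 8 holes -> [(1, 0), (1, 1), (1, 6), (1, 7), (2, 3), (2, 4), (3, 2), (3, 5)]
Unfold 2 (reflect across h@4): 16 holes -> [(1, 0), (1, 1), (1, 6), (1, 7), (2, 3), (2, 4), (3, 2), (3, 5), (4, 2), (4, 5), (5, 3), (5, 4), (6, 0), (6, 1), (6, 6), (6, 7)]
Unfold 3 (reflect across v@8): 32 holes -> [(1, 0), (1, 1), (1, 6), (1, 7), (1, 8), (1, 9), (1, 14), (1, 15), (2, 3), (2, 4), (2, 11), (2, 12), (3, 2), (3, 5), (3, 10), (3, 13), (4, 2), (4, 5), (4, 10), (4, 13), (5, 3), (5, 4), (5, 11), (5, 12), (6, 0), (6, 1), (6, 6), (6, 7), (6, 8), (6, 9), (6, 14), (6, 15)]

Answer: ................
OO....OOOO....OO
...OO......OO...
..O..O....O..O..
..O..O....O..O..
...OO......OO...
OO....OOOO....OO
................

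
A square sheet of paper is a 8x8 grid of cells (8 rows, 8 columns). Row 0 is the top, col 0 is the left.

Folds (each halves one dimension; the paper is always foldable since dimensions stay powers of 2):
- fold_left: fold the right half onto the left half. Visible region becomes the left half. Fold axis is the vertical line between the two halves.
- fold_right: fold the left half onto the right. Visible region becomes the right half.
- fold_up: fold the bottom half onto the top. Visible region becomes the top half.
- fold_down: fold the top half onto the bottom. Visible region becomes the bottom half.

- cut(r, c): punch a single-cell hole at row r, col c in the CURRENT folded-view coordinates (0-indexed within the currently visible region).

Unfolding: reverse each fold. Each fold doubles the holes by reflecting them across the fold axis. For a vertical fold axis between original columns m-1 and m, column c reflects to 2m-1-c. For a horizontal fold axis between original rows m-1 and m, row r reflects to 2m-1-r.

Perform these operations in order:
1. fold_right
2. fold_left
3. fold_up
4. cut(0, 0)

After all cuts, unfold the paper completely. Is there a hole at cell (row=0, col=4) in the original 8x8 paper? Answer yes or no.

Op 1 fold_right: fold axis v@4; visible region now rows[0,8) x cols[4,8) = 8x4
Op 2 fold_left: fold axis v@6; visible region now rows[0,8) x cols[4,6) = 8x2
Op 3 fold_up: fold axis h@4; visible region now rows[0,4) x cols[4,6) = 4x2
Op 4 cut(0, 0): punch at orig (0,4); cuts so far [(0, 4)]; region rows[0,4) x cols[4,6) = 4x2
Unfold 1 (reflect across h@4): 2 holes -> [(0, 4), (7, 4)]
Unfold 2 (reflect across v@6): 4 holes -> [(0, 4), (0, 7), (7, 4), (7, 7)]
Unfold 3 (reflect across v@4): 8 holes -> [(0, 0), (0, 3), (0, 4), (0, 7), (7, 0), (7, 3), (7, 4), (7, 7)]
Holes: [(0, 0), (0, 3), (0, 4), (0, 7), (7, 0), (7, 3), (7, 4), (7, 7)]

Answer: yes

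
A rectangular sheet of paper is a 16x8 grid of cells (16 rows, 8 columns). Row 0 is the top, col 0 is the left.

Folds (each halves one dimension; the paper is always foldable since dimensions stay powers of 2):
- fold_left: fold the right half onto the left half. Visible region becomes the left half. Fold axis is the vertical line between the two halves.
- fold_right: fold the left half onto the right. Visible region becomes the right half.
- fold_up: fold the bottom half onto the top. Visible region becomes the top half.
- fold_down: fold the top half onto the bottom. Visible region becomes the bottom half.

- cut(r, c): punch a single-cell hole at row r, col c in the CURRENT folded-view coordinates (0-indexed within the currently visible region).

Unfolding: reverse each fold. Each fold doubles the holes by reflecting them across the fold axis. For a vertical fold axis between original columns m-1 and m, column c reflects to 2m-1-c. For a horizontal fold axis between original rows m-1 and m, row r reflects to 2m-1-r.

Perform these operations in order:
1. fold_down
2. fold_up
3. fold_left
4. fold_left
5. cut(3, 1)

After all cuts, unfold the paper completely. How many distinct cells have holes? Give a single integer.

Answer: 16

Derivation:
Op 1 fold_down: fold axis h@8; visible region now rows[8,16) x cols[0,8) = 8x8
Op 2 fold_up: fold axis h@12; visible region now rows[8,12) x cols[0,8) = 4x8
Op 3 fold_left: fold axis v@4; visible region now rows[8,12) x cols[0,4) = 4x4
Op 4 fold_left: fold axis v@2; visible region now rows[8,12) x cols[0,2) = 4x2
Op 5 cut(3, 1): punch at orig (11,1); cuts so far [(11, 1)]; region rows[8,12) x cols[0,2) = 4x2
Unfold 1 (reflect across v@2): 2 holes -> [(11, 1), (11, 2)]
Unfold 2 (reflect across v@4): 4 holes -> [(11, 1), (11, 2), (11, 5), (11, 6)]
Unfold 3 (reflect across h@12): 8 holes -> [(11, 1), (11, 2), (11, 5), (11, 6), (12, 1), (12, 2), (12, 5), (12, 6)]
Unfold 4 (reflect across h@8): 16 holes -> [(3, 1), (3, 2), (3, 5), (3, 6), (4, 1), (4, 2), (4, 5), (4, 6), (11, 1), (11, 2), (11, 5), (11, 6), (12, 1), (12, 2), (12, 5), (12, 6)]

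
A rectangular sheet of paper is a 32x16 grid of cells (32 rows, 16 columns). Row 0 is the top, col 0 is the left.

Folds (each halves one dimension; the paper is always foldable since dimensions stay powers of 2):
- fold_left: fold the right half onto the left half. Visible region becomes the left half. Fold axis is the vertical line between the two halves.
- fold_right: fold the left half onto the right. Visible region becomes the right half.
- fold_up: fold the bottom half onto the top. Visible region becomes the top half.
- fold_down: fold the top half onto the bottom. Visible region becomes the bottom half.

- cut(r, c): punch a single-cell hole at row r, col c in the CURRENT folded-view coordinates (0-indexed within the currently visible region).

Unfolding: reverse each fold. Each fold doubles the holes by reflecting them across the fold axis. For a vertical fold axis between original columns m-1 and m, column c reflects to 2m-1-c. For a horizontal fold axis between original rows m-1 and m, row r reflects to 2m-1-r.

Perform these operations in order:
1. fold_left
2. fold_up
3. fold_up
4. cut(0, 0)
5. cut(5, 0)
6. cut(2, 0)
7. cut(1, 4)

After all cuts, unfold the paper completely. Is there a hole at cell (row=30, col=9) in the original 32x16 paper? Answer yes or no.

Op 1 fold_left: fold axis v@8; visible region now rows[0,32) x cols[0,8) = 32x8
Op 2 fold_up: fold axis h@16; visible region now rows[0,16) x cols[0,8) = 16x8
Op 3 fold_up: fold axis h@8; visible region now rows[0,8) x cols[0,8) = 8x8
Op 4 cut(0, 0): punch at orig (0,0); cuts so far [(0, 0)]; region rows[0,8) x cols[0,8) = 8x8
Op 5 cut(5, 0): punch at orig (5,0); cuts so far [(0, 0), (5, 0)]; region rows[0,8) x cols[0,8) = 8x8
Op 6 cut(2, 0): punch at orig (2,0); cuts so far [(0, 0), (2, 0), (5, 0)]; region rows[0,8) x cols[0,8) = 8x8
Op 7 cut(1, 4): punch at orig (1,4); cuts so far [(0, 0), (1, 4), (2, 0), (5, 0)]; region rows[0,8) x cols[0,8) = 8x8
Unfold 1 (reflect across h@8): 8 holes -> [(0, 0), (1, 4), (2, 0), (5, 0), (10, 0), (13, 0), (14, 4), (15, 0)]
Unfold 2 (reflect across h@16): 16 holes -> [(0, 0), (1, 4), (2, 0), (5, 0), (10, 0), (13, 0), (14, 4), (15, 0), (16, 0), (17, 4), (18, 0), (21, 0), (26, 0), (29, 0), (30, 4), (31, 0)]
Unfold 3 (reflect across v@8): 32 holes -> [(0, 0), (0, 15), (1, 4), (1, 11), (2, 0), (2, 15), (5, 0), (5, 15), (10, 0), (10, 15), (13, 0), (13, 15), (14, 4), (14, 11), (15, 0), (15, 15), (16, 0), (16, 15), (17, 4), (17, 11), (18, 0), (18, 15), (21, 0), (21, 15), (26, 0), (26, 15), (29, 0), (29, 15), (30, 4), (30, 11), (31, 0), (31, 15)]
Holes: [(0, 0), (0, 15), (1, 4), (1, 11), (2, 0), (2, 15), (5, 0), (5, 15), (10, 0), (10, 15), (13, 0), (13, 15), (14, 4), (14, 11), (15, 0), (15, 15), (16, 0), (16, 15), (17, 4), (17, 11), (18, 0), (18, 15), (21, 0), (21, 15), (26, 0), (26, 15), (29, 0), (29, 15), (30, 4), (30, 11), (31, 0), (31, 15)]

Answer: no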